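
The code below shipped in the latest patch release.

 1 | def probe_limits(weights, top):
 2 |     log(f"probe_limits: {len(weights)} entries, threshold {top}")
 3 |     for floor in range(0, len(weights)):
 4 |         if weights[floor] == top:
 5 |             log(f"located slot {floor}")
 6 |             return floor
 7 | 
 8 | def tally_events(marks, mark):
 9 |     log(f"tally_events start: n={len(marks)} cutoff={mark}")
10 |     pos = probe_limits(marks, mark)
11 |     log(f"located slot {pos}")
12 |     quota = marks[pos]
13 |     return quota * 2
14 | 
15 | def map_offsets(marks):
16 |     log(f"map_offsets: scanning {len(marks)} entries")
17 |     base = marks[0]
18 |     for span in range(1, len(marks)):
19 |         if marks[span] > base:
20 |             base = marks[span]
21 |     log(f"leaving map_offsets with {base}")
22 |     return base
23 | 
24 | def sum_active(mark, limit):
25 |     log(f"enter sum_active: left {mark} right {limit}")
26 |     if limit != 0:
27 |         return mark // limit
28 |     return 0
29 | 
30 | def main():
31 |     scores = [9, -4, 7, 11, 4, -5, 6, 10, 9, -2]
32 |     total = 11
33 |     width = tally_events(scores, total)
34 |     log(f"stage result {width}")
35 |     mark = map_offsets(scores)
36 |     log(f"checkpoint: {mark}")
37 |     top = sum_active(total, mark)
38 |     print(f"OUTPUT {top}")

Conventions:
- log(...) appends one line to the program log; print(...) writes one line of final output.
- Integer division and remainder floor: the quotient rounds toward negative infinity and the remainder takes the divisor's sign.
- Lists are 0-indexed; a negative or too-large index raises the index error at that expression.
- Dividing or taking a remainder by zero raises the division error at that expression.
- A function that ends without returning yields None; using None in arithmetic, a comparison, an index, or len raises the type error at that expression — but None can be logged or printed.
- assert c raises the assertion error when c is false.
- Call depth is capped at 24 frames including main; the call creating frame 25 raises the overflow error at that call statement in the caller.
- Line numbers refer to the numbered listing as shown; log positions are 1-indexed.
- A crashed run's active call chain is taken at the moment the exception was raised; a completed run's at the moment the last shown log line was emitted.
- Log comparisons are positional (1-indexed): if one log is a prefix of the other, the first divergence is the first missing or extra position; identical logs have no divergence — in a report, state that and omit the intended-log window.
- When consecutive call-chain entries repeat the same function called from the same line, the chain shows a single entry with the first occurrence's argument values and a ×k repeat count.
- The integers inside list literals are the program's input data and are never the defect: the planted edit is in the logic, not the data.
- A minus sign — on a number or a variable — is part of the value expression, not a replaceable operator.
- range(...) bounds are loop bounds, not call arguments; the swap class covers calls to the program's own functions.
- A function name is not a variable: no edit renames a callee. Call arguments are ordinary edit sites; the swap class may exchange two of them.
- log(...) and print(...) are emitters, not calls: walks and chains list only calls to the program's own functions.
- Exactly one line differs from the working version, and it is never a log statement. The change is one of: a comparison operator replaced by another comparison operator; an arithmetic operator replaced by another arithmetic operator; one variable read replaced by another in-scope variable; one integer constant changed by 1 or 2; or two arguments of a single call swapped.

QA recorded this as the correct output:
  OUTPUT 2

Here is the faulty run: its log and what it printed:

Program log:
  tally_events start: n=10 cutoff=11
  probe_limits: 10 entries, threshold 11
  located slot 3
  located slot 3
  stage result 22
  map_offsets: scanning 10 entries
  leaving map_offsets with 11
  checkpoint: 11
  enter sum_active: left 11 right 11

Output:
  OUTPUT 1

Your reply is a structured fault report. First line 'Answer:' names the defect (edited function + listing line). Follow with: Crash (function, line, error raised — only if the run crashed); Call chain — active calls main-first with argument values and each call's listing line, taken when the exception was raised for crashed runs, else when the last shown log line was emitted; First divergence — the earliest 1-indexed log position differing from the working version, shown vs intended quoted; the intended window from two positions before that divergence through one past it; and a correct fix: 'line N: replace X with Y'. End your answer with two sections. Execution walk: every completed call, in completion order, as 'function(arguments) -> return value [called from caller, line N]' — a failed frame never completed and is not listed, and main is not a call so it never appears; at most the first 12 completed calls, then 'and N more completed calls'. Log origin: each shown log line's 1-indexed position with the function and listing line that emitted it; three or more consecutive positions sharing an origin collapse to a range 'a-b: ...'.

Answer: the defect is in main at line 37.
Key observation: The earliest visible damage is log position 9 — 'enter sum_active: left 11 right 11' rather than the intended 'enter sum_active: left 22 right 11'.
Call chain: main -> sum_active(11, 11) (called at line 37).
First divergence: position 9 — the shown line 'enter sum_active: left 11 right 11' should read 'enter sum_active: left 22 right 11'.
Intended log window:
  7: leaving map_offsets with 11
  8: checkpoint: 11
  9: enter sum_active: left 22 right 11
Execution walk:
  probe_limits([9, -4, 7, 11, 4, -5, 6, 10, 9, -2], 11) -> 3  [called from tally_events, line 10]
  tally_events([9, -4, 7, 11, 4, -5, 6, 10, 9, -2], 11) -> 22  [called from main, line 33]
  map_offsets([9, -4, 7, 11, 4, -5, 6, 10, 9, -2]) -> 11  [called from main, line 35]
  sum_active(11, 11) -> 1  [called from main, line 37]
Log origins:
  1 — tally_events, line 9
  2 — probe_limits, line 2
  3 — probe_limits, line 5
  4 — tally_events, line 11
  5 — main, line 34
  6 — map_offsets, line 16
  7 — map_offsets, line 21
  8 — main, line 36
  9 — sum_active, line 25
A correct fix: line 37: replace `total` with `width`.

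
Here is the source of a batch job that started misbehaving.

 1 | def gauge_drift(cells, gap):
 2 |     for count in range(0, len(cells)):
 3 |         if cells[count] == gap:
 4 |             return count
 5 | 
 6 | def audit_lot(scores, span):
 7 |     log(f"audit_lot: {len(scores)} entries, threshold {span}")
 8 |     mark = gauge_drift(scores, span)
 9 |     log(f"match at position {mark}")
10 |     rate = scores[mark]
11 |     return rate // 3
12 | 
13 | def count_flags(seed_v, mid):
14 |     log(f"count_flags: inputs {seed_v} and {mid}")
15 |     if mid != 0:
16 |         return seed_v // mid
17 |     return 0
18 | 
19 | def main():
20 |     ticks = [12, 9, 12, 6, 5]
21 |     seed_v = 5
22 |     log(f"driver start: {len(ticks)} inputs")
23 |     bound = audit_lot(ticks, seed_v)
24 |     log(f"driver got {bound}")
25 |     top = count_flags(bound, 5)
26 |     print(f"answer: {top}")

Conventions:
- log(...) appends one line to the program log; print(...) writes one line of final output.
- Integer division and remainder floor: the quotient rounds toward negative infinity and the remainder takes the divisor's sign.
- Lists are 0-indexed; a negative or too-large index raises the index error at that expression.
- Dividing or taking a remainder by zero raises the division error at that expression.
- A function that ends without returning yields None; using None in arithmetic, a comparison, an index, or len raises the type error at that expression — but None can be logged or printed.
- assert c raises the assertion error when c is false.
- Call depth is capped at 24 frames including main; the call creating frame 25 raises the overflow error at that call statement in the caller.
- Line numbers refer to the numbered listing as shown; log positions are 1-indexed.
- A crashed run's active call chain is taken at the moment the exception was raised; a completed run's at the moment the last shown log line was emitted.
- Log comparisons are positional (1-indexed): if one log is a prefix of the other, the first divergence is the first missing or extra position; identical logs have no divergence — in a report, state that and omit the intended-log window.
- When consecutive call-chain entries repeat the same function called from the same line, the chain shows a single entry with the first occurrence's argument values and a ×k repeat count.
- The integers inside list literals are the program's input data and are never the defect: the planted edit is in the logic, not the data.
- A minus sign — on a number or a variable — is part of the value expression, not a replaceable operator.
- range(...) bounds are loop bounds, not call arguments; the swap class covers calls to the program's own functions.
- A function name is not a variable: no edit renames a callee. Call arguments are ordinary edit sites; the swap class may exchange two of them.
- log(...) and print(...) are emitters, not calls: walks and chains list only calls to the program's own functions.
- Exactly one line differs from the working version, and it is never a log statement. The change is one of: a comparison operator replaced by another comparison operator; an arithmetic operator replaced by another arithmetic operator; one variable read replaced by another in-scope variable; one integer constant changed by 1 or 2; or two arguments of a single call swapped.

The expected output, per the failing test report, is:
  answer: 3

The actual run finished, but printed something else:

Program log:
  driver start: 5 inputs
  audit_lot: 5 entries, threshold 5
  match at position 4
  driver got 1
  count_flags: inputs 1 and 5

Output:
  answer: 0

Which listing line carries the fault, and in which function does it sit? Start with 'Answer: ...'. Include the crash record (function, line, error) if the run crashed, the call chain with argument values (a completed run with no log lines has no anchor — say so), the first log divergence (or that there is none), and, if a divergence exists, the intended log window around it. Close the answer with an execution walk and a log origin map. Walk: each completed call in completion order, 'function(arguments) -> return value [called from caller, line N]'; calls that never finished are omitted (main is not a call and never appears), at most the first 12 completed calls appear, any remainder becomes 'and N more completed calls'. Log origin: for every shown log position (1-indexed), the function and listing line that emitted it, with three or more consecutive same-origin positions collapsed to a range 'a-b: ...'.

Answer: the defect is in audit_lot at line 11.
Key observation: The log first diverges at position 4: the faulty run prints 'driver got 1' where the working version prints 'driver got 15'.
Call chain: main -> count_flags(1, 5) (called at line 25).
First divergence: position 4; shown 'driver got 1' vs intended 'driver got 15'.
Intended log window:
  2: audit_lot: 5 entries, threshold 5
  3: match at position 4
  4: driver got 15
  5: count_flags: inputs 15 and 5
Execution walk:
  gauge_drift([12, 9, 12, 6, 5], 5) -> 4  [called from audit_lot, line 8]
  audit_lot([12, 9, 12, 6, 5], 5) -> 1  [called from main, line 23]
  count_flags(1, 5) -> 0  [called from main, line 25]
Log origins:
  1 — main, line 22
  2 — audit_lot, line 7
  3 — audit_lot, line 9
  4 — main, line 24
  5 — count_flags, line 14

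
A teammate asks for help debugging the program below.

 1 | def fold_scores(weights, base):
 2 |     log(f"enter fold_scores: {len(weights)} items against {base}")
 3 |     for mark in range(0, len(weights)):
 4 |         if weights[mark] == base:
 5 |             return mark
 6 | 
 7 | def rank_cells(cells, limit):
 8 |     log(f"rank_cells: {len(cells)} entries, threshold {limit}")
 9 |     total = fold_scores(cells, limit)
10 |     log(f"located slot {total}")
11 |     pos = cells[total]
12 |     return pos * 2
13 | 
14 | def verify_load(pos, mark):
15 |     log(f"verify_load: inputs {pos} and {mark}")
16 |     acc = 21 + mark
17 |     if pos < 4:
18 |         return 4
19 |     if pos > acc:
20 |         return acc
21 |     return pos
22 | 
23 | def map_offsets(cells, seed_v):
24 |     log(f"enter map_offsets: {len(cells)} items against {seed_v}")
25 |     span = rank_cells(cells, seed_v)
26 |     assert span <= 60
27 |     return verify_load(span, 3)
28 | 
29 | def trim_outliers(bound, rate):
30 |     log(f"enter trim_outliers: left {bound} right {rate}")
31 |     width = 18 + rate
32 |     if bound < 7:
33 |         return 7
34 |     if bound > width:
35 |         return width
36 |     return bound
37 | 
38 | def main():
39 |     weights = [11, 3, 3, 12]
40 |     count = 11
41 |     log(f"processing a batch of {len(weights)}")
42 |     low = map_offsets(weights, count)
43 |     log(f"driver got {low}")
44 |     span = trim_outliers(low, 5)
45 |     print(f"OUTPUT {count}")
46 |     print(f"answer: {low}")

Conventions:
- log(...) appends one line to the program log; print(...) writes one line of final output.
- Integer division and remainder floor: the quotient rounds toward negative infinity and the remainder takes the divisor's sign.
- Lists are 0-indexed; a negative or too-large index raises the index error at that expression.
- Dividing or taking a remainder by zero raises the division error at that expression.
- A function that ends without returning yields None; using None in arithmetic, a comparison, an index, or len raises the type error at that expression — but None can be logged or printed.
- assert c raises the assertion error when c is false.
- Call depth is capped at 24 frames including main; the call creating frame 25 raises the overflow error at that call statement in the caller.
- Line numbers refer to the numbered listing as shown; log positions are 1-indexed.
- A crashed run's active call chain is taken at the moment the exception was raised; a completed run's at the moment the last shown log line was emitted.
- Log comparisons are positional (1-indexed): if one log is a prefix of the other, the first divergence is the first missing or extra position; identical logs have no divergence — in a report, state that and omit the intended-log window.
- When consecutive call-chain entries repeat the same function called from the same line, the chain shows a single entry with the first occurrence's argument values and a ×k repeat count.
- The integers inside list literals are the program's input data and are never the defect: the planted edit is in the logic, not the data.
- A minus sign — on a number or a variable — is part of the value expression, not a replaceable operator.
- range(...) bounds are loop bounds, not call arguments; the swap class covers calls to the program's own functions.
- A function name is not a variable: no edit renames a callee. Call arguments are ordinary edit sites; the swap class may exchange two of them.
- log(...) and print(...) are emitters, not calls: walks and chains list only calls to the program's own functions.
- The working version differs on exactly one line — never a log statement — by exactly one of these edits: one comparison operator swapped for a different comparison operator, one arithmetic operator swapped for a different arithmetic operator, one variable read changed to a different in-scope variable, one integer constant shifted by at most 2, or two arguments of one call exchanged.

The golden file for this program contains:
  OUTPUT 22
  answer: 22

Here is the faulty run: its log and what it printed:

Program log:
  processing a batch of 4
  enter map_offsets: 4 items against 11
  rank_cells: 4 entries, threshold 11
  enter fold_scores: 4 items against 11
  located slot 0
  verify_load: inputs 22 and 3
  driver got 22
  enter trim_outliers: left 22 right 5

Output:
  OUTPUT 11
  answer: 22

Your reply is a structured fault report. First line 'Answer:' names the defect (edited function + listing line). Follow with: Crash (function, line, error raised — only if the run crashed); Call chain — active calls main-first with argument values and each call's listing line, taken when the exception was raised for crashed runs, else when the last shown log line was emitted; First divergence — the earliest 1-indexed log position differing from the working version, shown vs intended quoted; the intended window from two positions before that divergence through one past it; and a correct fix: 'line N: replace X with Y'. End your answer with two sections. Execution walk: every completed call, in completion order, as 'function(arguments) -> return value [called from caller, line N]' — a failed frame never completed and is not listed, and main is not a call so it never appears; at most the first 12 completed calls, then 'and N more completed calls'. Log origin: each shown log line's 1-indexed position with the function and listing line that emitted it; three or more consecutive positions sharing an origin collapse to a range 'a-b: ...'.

Answer: the defect is in main at line 45.
Key fact: The logs agree in full; only the final output differs.
Call chain: main -> trim_outliers(22, 5) (called at line 44).
First divergence: there is none — every log position agrees.
Execution walk:
  fold_scores([11, 3, 3, 12], 11) -> 0  [called from rank_cells, line 9]
  rank_cells([11, 3, 3, 12], 11) -> 22  [called from map_offsets, line 25]
  verify_load(22, 3) -> 22  [called from map_offsets, line 27]
  map_offsets([11, 3, 3, 12], 11) -> 22  [called from main, line 42]
  trim_outliers(22, 5) -> 22  [called from main, line 44]
Origin of each log line:
  1 — main, line 41
  2 — map_offsets, line 24
  3 — rank_cells, line 8
  4 — fold_scores, line 2
  5 — rank_cells, line 10
  6 — verify_load, line 15
  7 — main, line 43
  8 — trim_outliers, line 30
A correct fix: line 45: replace `count` with `span`.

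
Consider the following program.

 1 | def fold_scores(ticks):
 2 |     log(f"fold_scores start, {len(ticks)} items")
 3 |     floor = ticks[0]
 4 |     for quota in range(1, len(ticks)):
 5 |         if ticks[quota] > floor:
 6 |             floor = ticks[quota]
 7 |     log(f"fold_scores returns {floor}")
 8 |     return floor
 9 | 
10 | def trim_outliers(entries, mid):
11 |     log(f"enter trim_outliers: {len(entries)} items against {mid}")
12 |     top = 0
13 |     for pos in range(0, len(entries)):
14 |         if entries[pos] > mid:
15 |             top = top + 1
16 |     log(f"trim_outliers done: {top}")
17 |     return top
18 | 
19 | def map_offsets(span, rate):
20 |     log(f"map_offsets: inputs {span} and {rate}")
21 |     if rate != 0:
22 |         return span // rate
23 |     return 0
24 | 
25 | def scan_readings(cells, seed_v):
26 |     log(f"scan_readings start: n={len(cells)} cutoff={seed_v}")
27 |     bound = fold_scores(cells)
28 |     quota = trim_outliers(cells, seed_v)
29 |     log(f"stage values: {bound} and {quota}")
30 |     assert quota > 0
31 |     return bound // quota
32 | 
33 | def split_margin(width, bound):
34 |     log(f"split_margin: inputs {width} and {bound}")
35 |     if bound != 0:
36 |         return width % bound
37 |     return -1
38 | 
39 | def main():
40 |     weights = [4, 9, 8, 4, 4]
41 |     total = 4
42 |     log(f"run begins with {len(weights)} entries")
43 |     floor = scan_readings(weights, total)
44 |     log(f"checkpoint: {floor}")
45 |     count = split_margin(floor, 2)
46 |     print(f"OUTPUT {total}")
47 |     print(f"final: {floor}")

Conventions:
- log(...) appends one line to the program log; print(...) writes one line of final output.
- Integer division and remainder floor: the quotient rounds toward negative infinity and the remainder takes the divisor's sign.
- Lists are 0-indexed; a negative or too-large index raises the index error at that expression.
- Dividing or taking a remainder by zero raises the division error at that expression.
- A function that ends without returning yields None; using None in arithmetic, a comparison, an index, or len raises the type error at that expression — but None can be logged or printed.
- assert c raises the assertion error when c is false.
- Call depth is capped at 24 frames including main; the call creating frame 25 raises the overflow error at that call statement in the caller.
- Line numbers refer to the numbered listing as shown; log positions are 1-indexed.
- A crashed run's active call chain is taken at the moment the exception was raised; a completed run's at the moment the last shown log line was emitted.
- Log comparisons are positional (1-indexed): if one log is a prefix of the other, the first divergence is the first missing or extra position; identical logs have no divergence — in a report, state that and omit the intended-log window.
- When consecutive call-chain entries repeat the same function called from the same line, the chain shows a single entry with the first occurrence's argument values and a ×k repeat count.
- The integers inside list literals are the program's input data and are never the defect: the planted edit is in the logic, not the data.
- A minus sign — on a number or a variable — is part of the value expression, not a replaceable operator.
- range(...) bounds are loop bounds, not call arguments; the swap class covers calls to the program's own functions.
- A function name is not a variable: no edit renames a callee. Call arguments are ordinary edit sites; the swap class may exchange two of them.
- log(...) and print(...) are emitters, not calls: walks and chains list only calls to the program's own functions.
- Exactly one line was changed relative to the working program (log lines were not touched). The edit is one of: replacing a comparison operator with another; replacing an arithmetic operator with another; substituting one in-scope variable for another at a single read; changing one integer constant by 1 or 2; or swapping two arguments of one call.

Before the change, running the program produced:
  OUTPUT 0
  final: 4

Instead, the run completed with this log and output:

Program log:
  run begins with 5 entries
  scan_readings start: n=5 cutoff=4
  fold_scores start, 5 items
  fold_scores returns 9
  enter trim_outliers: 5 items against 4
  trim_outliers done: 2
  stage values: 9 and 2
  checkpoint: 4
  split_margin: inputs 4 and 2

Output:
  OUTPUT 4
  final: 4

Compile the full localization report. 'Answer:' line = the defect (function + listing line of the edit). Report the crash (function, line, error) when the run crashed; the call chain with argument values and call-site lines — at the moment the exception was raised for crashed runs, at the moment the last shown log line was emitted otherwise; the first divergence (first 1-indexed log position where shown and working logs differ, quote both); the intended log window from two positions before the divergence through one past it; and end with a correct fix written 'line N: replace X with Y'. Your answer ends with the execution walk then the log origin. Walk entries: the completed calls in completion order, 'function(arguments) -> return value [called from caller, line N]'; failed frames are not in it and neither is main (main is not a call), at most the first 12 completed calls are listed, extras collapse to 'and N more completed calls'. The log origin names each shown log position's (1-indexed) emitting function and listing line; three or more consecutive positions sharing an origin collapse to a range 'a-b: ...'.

Answer: the defect is in main at line 46.
Key observation: The two runs log identically and part ways only at the printed values.
Call chain: main -> split_margin(4, 2) (called at line 45).
First divergence: none (the log streams are identical).
Execution walk:
  fold_scores([4, 9, 8, 4, 4]) -> 9  [called from scan_readings, line 27]
  trim_outliers([4, 9, 8, 4, 4], 4) -> 2  [called from scan_readings, line 28]
  scan_readings([4, 9, 8, 4, 4], 4) -> 4  [called from main, line 43]
  split_margin(4, 2) -> 0  [called from main, line 45]
Origin of each log line:
  1 — main, line 42
  2 — scan_readings, line 26
  3 — fold_scores, line 2
  4 — fold_scores, line 7
  5 — trim_outliers, line 11
  6 — trim_outliers, line 16
  7 — scan_readings, line 29
  8 — main, line 44
  9 — split_margin, line 34
A correct fix: line 46: replace `total` with `count`.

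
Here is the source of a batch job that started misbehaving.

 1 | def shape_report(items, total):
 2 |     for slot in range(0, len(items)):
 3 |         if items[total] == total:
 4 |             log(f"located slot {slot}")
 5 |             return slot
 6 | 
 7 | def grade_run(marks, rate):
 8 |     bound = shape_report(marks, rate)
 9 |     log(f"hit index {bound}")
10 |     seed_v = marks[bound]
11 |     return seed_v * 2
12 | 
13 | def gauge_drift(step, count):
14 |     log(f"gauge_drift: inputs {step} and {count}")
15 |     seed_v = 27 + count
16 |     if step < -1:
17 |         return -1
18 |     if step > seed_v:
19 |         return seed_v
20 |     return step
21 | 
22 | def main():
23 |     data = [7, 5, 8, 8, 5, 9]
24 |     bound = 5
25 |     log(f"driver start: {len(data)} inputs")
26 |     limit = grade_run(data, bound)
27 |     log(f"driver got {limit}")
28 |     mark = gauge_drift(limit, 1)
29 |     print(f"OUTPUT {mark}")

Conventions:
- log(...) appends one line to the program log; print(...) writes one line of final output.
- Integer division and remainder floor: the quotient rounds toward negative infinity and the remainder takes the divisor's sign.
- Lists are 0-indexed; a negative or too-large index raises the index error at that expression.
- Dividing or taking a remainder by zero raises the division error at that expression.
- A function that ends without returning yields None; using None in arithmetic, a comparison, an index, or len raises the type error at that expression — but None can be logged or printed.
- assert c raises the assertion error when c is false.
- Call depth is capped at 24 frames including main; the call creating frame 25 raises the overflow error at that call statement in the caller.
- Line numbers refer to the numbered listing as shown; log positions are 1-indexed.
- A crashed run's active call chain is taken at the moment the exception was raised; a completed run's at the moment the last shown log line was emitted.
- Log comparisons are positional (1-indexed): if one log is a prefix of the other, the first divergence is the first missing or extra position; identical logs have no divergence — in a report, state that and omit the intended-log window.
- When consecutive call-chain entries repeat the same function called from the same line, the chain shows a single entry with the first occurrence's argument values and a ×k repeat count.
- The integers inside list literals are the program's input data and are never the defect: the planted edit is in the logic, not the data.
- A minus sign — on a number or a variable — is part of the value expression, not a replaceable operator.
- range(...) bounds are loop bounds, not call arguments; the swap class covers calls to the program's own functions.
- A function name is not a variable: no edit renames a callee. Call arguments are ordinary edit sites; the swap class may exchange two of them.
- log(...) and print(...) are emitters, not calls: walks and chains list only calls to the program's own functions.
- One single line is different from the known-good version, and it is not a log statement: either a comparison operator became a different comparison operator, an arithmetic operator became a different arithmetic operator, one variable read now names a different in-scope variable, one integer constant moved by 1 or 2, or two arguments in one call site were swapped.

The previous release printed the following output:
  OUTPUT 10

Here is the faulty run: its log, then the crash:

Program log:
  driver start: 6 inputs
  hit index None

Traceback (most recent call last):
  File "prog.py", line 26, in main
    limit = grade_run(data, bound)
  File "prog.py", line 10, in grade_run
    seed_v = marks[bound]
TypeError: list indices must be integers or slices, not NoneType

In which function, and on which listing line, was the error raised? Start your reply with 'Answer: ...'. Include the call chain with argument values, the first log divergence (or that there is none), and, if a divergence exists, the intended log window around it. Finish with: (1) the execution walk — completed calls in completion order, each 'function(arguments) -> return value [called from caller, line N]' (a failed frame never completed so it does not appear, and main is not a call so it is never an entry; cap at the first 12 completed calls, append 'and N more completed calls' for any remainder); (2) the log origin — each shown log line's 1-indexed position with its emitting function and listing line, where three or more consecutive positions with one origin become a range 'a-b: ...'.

Answer: the error was raised in grade_run, line 10.
Key observation: Everything matches until log position 2, which reads 'hit index None' in place of 'located slot 1'.
Call chain: main -> grade_run([7, 5, 8, 8, 5, 9], 5) (called at line 26).
First divergence: position 2 — shown 'hit index None', intended 'located slot 1'.
Intended log window:
  1: driver start: 6 inputs
  2: located slot 1
  3: hit index 1
Execution walk:
  shape_report([7, 5, 8, 8, 5, 9], 5) -> None  [called from grade_run, line 8]
Log line origins:
  1: emitted by main (line 25)
  2: emitted by grade_run (line 9)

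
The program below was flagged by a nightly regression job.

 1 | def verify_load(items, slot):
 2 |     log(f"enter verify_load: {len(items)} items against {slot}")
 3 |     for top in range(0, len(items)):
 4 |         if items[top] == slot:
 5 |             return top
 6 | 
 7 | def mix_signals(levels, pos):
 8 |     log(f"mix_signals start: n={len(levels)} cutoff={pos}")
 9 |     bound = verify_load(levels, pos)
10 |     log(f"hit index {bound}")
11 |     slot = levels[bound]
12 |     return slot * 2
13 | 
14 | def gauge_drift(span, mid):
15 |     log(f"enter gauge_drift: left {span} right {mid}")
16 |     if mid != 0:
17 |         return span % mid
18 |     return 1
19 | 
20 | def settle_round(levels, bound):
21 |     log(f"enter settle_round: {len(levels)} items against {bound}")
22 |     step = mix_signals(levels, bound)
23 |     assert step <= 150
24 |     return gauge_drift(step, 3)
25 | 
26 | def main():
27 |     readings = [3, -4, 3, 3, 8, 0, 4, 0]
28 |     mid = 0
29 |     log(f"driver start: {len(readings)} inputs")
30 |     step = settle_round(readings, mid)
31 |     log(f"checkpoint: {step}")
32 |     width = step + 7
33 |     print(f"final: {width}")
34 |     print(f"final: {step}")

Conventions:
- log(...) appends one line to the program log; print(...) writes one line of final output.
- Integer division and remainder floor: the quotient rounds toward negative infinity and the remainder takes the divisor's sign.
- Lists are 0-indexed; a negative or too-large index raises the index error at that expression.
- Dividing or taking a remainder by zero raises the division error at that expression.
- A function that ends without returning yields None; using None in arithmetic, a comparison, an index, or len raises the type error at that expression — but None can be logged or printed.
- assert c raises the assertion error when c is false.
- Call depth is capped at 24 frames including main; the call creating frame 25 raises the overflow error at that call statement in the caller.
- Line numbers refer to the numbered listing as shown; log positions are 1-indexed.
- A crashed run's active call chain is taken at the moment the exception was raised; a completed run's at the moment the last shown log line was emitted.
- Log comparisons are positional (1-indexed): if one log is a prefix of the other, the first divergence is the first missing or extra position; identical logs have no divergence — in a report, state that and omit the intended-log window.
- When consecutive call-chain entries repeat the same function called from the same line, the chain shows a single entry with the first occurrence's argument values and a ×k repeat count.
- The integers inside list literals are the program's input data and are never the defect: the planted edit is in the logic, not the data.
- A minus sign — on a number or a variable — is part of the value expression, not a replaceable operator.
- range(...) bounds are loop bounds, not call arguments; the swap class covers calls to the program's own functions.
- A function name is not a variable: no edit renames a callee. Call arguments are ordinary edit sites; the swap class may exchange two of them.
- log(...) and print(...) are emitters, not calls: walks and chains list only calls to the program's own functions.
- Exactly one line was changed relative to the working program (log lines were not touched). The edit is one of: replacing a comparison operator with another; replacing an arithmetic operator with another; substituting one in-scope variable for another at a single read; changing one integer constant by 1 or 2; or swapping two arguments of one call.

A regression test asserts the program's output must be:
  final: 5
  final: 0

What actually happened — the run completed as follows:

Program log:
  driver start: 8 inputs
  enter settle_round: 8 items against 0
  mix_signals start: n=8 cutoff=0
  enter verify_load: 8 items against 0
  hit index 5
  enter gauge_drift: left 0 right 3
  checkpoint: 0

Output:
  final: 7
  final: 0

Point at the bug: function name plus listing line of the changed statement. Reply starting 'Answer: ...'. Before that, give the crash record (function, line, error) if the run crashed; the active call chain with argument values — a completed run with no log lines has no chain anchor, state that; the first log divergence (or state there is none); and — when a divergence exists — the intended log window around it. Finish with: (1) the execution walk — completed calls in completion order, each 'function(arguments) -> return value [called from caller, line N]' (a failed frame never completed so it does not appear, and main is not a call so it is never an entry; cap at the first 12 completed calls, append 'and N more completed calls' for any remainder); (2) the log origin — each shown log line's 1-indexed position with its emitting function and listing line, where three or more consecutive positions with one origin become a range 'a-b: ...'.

Answer: the defect is in main at line 32.
The tell: Nothing in the log betrays the bug — only the output does.
Call chain: main.
First divergence: none — the logs agree in full.
Execution walk:
  verify_load([3, -4, 3, 3, 8, 0, 4, 0], 0) -> 5  [called from mix_signals, line 9]
  mix_signals([3, -4, 3, 3, 8, 0, 4, 0], 0) -> 0  [called from settle_round, line 22]
  gauge_drift(0, 3) -> 0  [called from settle_round, line 24]
  settle_round([3, -4, 3, 3, 8, 0, 4, 0], 0) -> 0  [called from main, line 30]
Log line origins:
  1: emitted by main (line 29)
  2: emitted by settle_round (line 21)
  3: emitted by mix_signals (line 8)
  4: emitted by verify_load (line 2)
  5: emitted by mix_signals (line 10)
  6: emitted by gauge_drift (line 15)
  7: emitted by main (line 31)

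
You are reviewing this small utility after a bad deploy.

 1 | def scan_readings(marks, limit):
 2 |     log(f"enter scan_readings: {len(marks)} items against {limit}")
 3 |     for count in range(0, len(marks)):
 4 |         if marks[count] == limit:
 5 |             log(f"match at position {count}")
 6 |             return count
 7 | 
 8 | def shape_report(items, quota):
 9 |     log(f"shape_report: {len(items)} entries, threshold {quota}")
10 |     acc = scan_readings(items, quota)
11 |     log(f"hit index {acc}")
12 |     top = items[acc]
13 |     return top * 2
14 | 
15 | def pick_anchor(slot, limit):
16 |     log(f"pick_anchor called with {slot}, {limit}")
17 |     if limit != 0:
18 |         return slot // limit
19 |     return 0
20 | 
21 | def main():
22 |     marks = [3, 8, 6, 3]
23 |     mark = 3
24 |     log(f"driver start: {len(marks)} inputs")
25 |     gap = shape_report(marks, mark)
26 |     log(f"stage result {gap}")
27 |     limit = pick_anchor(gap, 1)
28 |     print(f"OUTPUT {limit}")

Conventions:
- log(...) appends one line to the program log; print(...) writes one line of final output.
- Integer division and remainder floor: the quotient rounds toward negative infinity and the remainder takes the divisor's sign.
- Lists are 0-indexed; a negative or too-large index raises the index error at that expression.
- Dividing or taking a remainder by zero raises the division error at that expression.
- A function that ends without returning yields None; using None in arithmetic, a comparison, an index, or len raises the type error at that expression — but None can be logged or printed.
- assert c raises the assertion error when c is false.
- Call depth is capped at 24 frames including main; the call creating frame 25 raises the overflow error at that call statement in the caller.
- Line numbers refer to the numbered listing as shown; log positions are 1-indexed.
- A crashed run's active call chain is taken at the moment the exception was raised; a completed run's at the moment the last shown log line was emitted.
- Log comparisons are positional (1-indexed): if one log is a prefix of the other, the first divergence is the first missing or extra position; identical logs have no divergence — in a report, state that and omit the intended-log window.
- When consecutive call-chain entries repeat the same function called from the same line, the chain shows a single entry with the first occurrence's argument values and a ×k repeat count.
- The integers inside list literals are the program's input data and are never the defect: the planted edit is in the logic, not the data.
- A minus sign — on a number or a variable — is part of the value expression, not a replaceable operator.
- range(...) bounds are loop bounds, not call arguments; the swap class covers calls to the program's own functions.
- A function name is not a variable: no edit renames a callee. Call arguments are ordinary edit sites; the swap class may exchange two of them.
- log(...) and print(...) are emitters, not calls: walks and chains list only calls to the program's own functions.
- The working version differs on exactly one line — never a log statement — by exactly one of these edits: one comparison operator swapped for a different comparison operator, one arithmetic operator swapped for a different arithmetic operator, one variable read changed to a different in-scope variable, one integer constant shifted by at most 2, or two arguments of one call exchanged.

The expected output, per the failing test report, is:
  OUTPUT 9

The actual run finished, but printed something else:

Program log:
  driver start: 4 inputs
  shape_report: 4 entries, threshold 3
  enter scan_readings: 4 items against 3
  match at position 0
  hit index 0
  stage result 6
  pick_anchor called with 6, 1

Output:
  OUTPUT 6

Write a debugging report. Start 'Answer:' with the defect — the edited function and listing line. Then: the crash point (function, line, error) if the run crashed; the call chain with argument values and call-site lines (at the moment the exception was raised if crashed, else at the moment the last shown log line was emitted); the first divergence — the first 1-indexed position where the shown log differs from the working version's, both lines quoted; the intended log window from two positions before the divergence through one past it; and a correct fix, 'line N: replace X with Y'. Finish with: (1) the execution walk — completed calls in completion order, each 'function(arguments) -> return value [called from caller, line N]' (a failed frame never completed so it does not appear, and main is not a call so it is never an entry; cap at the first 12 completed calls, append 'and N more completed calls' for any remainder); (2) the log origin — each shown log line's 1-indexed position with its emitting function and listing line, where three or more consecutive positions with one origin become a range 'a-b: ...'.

Answer: the defect is in shape_report at line 13.
Key fact: The log first diverges at position 6: the faulty run prints 'stage result 6' where the working version prints 'stage result 9'.
Call chain: main -> pick_anchor(6, 1) (called at line 27).
First divergence: position 6 — shown 'stage result 6', intended 'stage result 9'.
Intended log window:
  4: match at position 0
  5: hit index 0
  6: stage result 9
  7: pick_anchor called with 9, 1
Execution walk:
  scan_readings([3, 8, 6, 3], 3) -> 0  [called from shape_report, line 10]
  shape_report([3, 8, 6, 3], 3) -> 6  [called from main, line 25]
  pick_anchor(6, 1) -> 6  [called from main, line 27]
Log origin:
  1: logged in main at line 24
  2: logged in shape_report at line 9
  3: logged in scan_readings at line 2
  4: logged in scan_readings at line 5
  5: logged in shape_report at line 11
  6: logged in main at line 26
  7: logged in pick_anchor at line 16
A correct fix: line 13: replace `2` with `3`.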